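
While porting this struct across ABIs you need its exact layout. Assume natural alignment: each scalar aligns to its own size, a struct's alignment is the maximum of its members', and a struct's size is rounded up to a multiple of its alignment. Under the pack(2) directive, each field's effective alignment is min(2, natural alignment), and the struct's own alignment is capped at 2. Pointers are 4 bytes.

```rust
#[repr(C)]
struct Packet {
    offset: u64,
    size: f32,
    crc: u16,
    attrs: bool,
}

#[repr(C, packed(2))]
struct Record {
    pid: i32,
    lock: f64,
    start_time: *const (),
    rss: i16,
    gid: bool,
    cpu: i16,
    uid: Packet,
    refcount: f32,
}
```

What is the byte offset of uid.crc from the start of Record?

Packet: 0..8  offset  (8B, 8-aligned); 8..12  size  (4B, 4-aligned); 12..14  crc  (2B, 2-aligned); 14..15  attrs  (1B, 1-aligned); 15..16  -- tail padding (1B); sizeof = 16, alignof = 8
0..4  pid  (4B, 2-aligned)
4..12  lock  (8B, 2-aligned)
12..16  start_time  (4B, 2-aligned)
16..18  rss  (2B, 2-aligned)
18..19  gid  (1B, 1-aligned)
19..20  -- padding (1B)
20..22  cpu  (2B, 2-aligned)
22..38  uid  (16B, 2-aligned)
within Packet: crc at 12
22 + 12 = 34

34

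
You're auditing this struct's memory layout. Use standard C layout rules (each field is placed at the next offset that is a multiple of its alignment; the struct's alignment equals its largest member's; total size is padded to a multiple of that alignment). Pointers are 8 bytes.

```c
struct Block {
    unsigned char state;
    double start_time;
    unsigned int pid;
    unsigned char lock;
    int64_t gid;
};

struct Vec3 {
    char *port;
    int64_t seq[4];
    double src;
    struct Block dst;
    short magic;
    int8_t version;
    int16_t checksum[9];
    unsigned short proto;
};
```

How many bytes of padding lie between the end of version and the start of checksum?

Block: @0: state [1B, align 1] → 1; +7 pad (align 8); @8: start_time [8B, align 8] → 16; @16: pid [4B, align 4] → 20; @20: lock [1B, align 1] → 21; +3 pad (align 8); @24: gid [8B, align 8] → 32; size 32, align 8
@0: port [8B, align 8] → 8
@8: seq [32B, align 8] → 40
@40: src [8B, align 8] → 48
@48: dst [32B, align 8] → 80
@80: magic [2B, align 2] → 82
@82: version [1B, align 1] → 83
+1 pad (align 2)
@84: checksum [18B, align 2] → 102

1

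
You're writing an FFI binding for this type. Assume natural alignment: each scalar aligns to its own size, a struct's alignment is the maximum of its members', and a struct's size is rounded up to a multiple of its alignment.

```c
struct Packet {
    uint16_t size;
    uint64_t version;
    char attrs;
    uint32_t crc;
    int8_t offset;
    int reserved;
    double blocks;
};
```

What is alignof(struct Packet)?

member alignments: size=2, version=8, attrs=1, crc=4, offset=1, reserved=4, blocks=8
max = 8

8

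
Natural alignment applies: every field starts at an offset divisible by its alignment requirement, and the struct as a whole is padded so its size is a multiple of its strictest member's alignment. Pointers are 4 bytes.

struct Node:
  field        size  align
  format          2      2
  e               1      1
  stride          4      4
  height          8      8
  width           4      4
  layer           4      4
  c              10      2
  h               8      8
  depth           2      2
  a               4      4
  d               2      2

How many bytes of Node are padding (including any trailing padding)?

15

0..2  format  (2B, 2-aligned)
2..3  e  (1B, 1-aligned)
3..4  -- padding (1B)
4..8  stride  (4B, 4-aligned)
8..16  height  (8B, 8-aligned)
16..20  width  (4B, 4-aligned)
20..24  layer  (4B, 4-aligned)
24..34  c  (10B, 2-aligned)
34..40  -- padding (6B)
40..48  h  (8B, 8-aligned)
48..50  depth  (2B, 2-aligned)
50..52  -- padding (2B)
52..56  a  (4B, 4-aligned)
56..58  d  (2B, 2-aligned)
58..64  -- tail padding (6B)
sizeof = 64, alignof = 8
data bytes 49, size 64 → padding 15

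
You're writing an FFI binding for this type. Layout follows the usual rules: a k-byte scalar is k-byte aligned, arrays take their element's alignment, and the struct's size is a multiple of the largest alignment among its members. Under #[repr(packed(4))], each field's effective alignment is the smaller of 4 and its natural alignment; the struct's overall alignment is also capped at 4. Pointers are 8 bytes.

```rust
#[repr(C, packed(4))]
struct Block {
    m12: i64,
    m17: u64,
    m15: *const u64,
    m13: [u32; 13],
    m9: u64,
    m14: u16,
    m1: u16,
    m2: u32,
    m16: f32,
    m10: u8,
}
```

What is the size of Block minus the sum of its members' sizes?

@0: m12 [8B, align 4] → 8
@8: m17 [8B, align 4] → 16
@16: m15 [8B, align 4] → 24
@24: m13 [52B, align 4] → 76
@76: m9 [8B, align 4] → 84
@84: m14 [2B, align 2] → 86
@86: m1 [2B, align 2] → 88
@88: m2 [4B, align 4] → 92
@92: m16 [4B, align 4] → 96
@96: m10 [1B, align 1] → 97
+3 tail pad (align 4)
size 100, align 4
data bytes 97, size 100 → padding 3

3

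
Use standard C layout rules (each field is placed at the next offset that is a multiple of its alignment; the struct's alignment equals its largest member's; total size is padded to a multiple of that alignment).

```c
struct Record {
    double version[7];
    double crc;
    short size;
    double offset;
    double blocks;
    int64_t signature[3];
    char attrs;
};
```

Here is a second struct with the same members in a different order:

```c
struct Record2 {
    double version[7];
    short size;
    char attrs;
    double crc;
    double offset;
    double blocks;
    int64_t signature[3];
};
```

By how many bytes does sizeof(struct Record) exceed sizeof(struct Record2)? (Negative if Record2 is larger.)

8

@0: version [56B, align 8] → 56
@56: crc [8B, align 8] → 64
@64: size [2B, align 2] → 66
+6 pad (align 8)
@72: offset [8B, align 8] → 80
@80: blocks [8B, align 8] → 88
@88: signature [24B, align 8] → 112
@112: attrs [1B, align 1] → 113
+7 tail pad (align 8)
size 120, align 8
— Record2 —
@0: version [56B, align 8] → 56
@56: size [2B, align 2] → 58
@58: attrs [1B, align 1] → 59
+5 pad (align 8)
@64: crc [8B, align 8] → 72
@72: offset [8B, align 8] → 80
@80: blocks [8B, align 8] → 88
@88: signature [24B, align 8] → 112
size 112, align 8
120 − 112 = 8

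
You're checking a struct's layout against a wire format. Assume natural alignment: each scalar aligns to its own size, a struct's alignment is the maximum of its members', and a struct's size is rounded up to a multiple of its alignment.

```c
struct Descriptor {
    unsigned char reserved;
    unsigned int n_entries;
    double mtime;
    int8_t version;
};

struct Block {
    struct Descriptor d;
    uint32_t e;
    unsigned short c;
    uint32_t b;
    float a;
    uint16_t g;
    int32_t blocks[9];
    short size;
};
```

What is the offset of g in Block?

40

Descriptor: @0: reserved [1B, align 1] → 1; +3 pad (align 4); @4: n_entries [4B, align 4] → 8; @8: mtime [8B, align 8] → 16; @16: version [1B, align 1] → 17; +7 tail pad (align 8); size 24, align 8
@0: d [24B, align 8] → 24
@24: e [4B, align 4] → 28
@28: c [2B, align 2] → 30
+2 pad (align 4)
@32: b [4B, align 4] → 36
@36: a [4B, align 4] → 40
@40: g [2B, align 2] → 42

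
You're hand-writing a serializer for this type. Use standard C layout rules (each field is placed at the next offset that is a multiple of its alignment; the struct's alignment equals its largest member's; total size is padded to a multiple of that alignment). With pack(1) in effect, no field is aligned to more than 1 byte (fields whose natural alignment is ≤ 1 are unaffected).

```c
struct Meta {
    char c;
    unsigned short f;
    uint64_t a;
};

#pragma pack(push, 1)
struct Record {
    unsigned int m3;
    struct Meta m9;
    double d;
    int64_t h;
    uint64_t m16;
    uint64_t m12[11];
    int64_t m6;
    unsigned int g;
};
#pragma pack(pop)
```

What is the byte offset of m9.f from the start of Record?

Meta: c at 0 (size 1, align 1) → ends 1; pad 1 to align 2 for f; f at 2 (size 2, align 2) → ends 4; pad 4 to align 8 for a; a at 8 (size 8, align 8) → ends 16; total 16 bytes, alignment 8
m3 at 0 (size 4, align 1) → ends 4
m9 at 4 (size 16, align 1) → ends 20
within Meta: f at 2
4 + 2 = 6

6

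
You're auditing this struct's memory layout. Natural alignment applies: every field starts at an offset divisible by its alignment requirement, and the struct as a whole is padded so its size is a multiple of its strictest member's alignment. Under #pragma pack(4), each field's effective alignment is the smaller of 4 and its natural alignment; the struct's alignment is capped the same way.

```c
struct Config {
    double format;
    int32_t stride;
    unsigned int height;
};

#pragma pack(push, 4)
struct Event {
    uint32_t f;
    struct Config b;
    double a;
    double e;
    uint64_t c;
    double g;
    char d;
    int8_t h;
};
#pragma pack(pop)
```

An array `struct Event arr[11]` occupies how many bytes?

Config: @0: format [8B, align 8] → 8; @8: stride [4B, align 4] → 12; @12: height [4B, align 4] → 16; size 16, align 8
@0: f [4B, align 4] → 4
@4: b [16B, align 4] → 20
@20: a [8B, align 4] → 28
@28: e [8B, align 4] → 36
@36: c [8B, align 4] → 44
@44: g [8B, align 4] → 52
@52: d [1B, align 1] → 53
@53: h [1B, align 1] → 54
+2 tail pad (align 4)
size 56, align 4
array of 11: 11 × 56 = 616

616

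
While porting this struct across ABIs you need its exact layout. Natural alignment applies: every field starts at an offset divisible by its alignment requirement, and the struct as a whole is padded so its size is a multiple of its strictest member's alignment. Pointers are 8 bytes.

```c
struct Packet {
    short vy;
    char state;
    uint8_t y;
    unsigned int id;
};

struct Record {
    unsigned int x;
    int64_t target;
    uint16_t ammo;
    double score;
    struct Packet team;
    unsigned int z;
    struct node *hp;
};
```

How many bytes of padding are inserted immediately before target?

4

Packet: vy at 0 (size 2, align 2) → ends 2; state at 2 (size 1, align 1) → ends 3; y at 3 (size 1, align 1) → ends 4; id at 4 (size 4, align 4) → ends 8; total 8 bytes, alignment 4
x at 0 (size 4, align 4) → ends 4
pad 4 to align 8 for target
target at 8 (size 8, align 8) → ends 16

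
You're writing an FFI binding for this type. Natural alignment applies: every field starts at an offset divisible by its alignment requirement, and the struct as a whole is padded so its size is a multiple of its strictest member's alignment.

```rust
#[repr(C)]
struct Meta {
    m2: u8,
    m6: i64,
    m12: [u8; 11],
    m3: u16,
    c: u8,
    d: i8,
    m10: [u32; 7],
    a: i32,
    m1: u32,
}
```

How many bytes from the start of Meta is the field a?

60

m2 at 0 (size 1, align 1) → ends 1
pad 7 to align 8 for m6
m6 at 8 (size 8, align 8) → ends 16
m12 at 16 (size 11, align 1) → ends 27
pad 1 to align 2 for m3
m3 at 28 (size 2, align 2) → ends 30
c at 30 (size 1, align 1) → ends 31
d at 31 (size 1, align 1) → ends 32
m10 at 32 (size 28, align 4) → ends 60
a at 60 (size 4, align 4) → ends 64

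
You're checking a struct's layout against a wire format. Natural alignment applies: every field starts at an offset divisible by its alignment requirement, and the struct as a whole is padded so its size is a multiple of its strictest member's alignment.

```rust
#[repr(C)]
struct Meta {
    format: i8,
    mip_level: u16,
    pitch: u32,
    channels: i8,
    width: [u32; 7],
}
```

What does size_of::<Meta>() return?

40

format at 0 (size 1, align 1) → ends 1
pad 1 to align 2 for mip_level
mip_level at 2 (size 2, align 2) → ends 4
pitch at 4 (size 4, align 4) → ends 8
channels at 8 (size 1, align 1) → ends 9
pad 3 to align 4 for width
width at 12 (size 28, align 4) → ends 40
total 40 bytes, alignment 4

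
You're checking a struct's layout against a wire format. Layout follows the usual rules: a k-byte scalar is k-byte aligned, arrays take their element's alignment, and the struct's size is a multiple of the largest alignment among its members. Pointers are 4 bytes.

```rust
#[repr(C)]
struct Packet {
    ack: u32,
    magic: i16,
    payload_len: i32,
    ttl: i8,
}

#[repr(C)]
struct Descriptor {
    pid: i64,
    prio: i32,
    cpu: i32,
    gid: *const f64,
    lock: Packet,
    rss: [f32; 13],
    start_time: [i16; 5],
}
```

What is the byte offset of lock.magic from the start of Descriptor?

Packet: 0..4  ack  (4B, 4-aligned); 4..6  magic  (2B, 2-aligned); 6..8  -- padding (2B); 8..12  payload_len  (4B, 4-aligned); 12..13  ttl  (1B, 1-aligned); 13..16  -- tail padding (3B); sizeof = 16, alignof = 4
0..8  pid  (8B, 8-aligned)
8..12  prio  (4B, 4-aligned)
12..16  cpu  (4B, 4-aligned)
16..20  gid  (4B, 4-aligned)
20..36  lock  (16B, 4-aligned)
within Packet: magic at 4
20 + 4 = 24

24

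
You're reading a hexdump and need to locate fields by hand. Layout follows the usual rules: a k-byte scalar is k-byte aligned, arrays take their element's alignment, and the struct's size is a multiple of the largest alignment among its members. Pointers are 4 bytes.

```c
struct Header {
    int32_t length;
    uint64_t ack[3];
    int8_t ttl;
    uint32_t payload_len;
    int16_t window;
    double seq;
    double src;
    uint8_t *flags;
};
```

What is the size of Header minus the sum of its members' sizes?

length at 0 (size 4, align 4) → ends 4
pad 4 to align 8 for ack
ack at 8 (size 24, align 8) → ends 32
ttl at 32 (size 1, align 1) → ends 33
pad 3 to align 4 for payload_len
payload_len at 36 (size 4, align 4) → ends 40
window at 40 (size 2, align 2) → ends 42
pad 6 to align 8 for seq
seq at 48 (size 8, align 8) → ends 56
src at 56 (size 8, align 8) → ends 64
flags at 64 (size 4, align 4) → ends 68
tail pad 4 to reach multiple of 8
total 72 bytes, alignment 8
data bytes 55, size 72 → padding 17

17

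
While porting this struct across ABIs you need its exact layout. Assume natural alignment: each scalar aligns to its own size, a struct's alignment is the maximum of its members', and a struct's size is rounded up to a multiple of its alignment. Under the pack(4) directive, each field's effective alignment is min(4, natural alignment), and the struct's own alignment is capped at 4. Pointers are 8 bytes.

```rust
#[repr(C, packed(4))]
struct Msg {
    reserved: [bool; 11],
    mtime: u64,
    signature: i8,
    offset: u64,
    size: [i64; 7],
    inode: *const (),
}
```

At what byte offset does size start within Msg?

reserved at 0 (size 11, align 1) → ends 11
pad 1 to align 4 for mtime
mtime at 12 (size 8, align 4) → ends 20
signature at 20 (size 1, align 1) → ends 21
pad 3 to align 4 for offset
offset at 24 (size 8, align 4) → ends 32
size at 32 (size 56, align 4) → ends 88

32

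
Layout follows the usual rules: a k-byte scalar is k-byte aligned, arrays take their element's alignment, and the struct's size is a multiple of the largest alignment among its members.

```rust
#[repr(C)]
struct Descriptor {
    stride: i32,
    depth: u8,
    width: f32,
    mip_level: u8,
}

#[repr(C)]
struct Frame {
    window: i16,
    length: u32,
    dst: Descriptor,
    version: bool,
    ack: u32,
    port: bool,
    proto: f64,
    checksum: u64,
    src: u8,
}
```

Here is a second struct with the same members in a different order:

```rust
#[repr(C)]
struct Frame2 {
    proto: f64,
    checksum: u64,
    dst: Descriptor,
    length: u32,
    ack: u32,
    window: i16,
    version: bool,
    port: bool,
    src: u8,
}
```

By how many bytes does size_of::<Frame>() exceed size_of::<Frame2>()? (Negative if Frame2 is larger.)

Descriptor: stride at 0 (size 4, align 4) → ends 4; depth at 4 (size 1, align 1) → ends 5; pad 3 to align 4 for width; width at 8 (size 4, align 4) → ends 12; mip_level at 12 (size 1, align 1) → ends 13; tail pad 3 to reach multiple of 4; total 16 bytes, alignment 4
window at 0 (size 2, align 2) → ends 2
pad 2 to align 4 for length
length at 4 (size 4, align 4) → ends 8
dst at 8 (size 16, align 4) → ends 24
version at 24 (size 1, align 1) → ends 25
pad 3 to align 4 for ack
ack at 28 (size 4, align 4) → ends 32
port at 32 (size 1, align 1) → ends 33
pad 7 to align 8 for proto
proto at 40 (size 8, align 8) → ends 48
checksum at 48 (size 8, align 8) → ends 56
src at 56 (size 1, align 1) → ends 57
tail pad 7 to reach multiple of 8
total 64 bytes, alignment 8
— Frame2 —
proto at 0 (size 8, align 8) → ends 8
checksum at 8 (size 8, align 8) → ends 16
dst at 16 (size 16, align 4) → ends 32
length at 32 (size 4, align 4) → ends 36
ack at 36 (size 4, align 4) → ends 40
window at 40 (size 2, align 2) → ends 42
version at 42 (size 1, align 1) → ends 43
port at 43 (size 1, align 1) → ends 44
src at 44 (size 1, align 1) → ends 45
tail pad 3 to reach multiple of 8
total 48 bytes, alignment 8
64 − 48 = 16

16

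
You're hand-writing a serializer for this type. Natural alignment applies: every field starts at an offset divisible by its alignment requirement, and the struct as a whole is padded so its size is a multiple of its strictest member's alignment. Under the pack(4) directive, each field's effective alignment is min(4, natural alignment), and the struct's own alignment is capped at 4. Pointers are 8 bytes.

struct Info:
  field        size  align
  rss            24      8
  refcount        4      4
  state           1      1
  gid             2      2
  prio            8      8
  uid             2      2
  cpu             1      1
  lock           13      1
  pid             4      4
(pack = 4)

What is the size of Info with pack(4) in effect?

@0: rss [24B, align 4] → 24
@24: refcount [4B, align 4] → 28
@28: state [1B, align 1] → 29
+1 pad (align 2)
@30: gid [2B, align 2] → 32
@32: prio [8B, align 4] → 40
@40: uid [2B, align 2] → 42
@42: cpu [1B, align 1] → 43
@43: lock [13B, align 1] → 56
@56: pid [4B, align 4] → 60
size 60, align 4

60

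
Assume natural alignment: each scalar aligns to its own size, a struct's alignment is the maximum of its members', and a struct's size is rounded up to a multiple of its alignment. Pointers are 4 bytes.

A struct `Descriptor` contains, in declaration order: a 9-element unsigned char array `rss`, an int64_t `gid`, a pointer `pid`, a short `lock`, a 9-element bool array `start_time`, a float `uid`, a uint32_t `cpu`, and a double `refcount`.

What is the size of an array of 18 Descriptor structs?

rss at 0 (size 9, align 1) → ends 9
pad 7 to align 8 for gid
gid at 16 (size 8, align 8) → ends 24
pid at 24 (size 4, align 4) → ends 28
lock at 28 (size 2, align 2) → ends 30
start_time at 30 (size 9, align 1) → ends 39
pad 1 to align 4 for uid
uid at 40 (size 4, align 4) → ends 44
cpu at 44 (size 4, align 4) → ends 48
refcount at 48 (size 8, align 8) → ends 56
total 56 bytes, alignment 8
array of 18: 18 × 56 = 1008

1008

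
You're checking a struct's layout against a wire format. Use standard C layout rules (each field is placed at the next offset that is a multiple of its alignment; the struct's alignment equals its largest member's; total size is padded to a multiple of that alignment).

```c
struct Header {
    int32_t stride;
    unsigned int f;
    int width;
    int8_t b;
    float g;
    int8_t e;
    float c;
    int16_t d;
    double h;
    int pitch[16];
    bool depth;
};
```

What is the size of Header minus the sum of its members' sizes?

stride at 0 (size 4, align 4) → ends 4
f at 4 (size 4, align 4) → ends 8
width at 8 (size 4, align 4) → ends 12
b at 12 (size 1, align 1) → ends 13
pad 3 to align 4 for g
g at 16 (size 4, align 4) → ends 20
e at 20 (size 1, align 1) → ends 21
pad 3 to align 4 for c
c at 24 (size 4, align 4) → ends 28
d at 28 (size 2, align 2) → ends 30
pad 2 to align 8 for h
h at 32 (size 8, align 8) → ends 40
pitch at 40 (size 64, align 4) → ends 104
depth at 104 (size 1, align 1) → ends 105
tail pad 7 to reach multiple of 8
total 112 bytes, alignment 8
data bytes 97, size 112 → padding 15

15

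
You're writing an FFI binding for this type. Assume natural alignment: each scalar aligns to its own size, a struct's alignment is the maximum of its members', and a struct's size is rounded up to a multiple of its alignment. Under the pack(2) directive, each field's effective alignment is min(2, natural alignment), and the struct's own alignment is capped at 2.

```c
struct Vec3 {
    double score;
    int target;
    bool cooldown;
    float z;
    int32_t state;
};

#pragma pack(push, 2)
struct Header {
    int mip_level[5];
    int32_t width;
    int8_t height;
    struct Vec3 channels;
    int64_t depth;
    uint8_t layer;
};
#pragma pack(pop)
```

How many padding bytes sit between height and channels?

1

Vec3: score at 0 (size 8, align 8) → ends 8; target at 8 (size 4, align 4) → ends 12; cooldown at 12 (size 1, align 1) → ends 13; pad 3 to align 4 for z; z at 16 (size 4, align 4) → ends 20; state at 20 (size 4, align 4) → ends 24; total 24 bytes, alignment 8
mip_level at 0 (size 20, align 2) → ends 20
width at 20 (size 4, align 2) → ends 24
height at 24 (size 1, align 1) → ends 25
pad 1 to align 2 for channels
channels at 26 (size 24, align 2) → ends 50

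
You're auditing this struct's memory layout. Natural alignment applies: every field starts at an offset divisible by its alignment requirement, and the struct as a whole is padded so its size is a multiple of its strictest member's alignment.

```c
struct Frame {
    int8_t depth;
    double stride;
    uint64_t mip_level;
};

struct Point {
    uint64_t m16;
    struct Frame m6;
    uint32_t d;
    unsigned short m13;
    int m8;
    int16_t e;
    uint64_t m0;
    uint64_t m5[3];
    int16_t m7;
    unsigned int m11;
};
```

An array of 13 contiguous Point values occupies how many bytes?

1144

Frame: 0..1  depth  (1B, 1-aligned); 1..8  -- padding (7B); 8..16  stride  (8B, 8-aligned); 16..24  mip_level  (8B, 8-aligned); sizeof = 24, alignof = 8
0..8  m16  (8B, 8-aligned)
8..32  m6  (24B, 8-aligned)
32..36  d  (4B, 4-aligned)
36..38  m13  (2B, 2-aligned)
38..40  -- padding (2B)
40..44  m8  (4B, 4-aligned)
44..46  e  (2B, 2-aligned)
46..48  -- padding (2B)
48..56  m0  (8B, 8-aligned)
56..80  m5  (24B, 8-aligned)
80..82  m7  (2B, 2-aligned)
82..84  -- padding (2B)
84..88  m11  (4B, 4-aligned)
sizeof = 88, alignof = 8
array of 13: 13 × 88 = 1144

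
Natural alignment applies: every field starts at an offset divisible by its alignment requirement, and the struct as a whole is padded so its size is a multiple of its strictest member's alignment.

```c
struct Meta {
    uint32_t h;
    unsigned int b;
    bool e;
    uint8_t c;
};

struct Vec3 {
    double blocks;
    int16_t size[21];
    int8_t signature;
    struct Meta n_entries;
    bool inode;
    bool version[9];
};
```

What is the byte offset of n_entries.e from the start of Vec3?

60

Meta: 0..4  h  (4B, 4-aligned); 4..8  b  (4B, 4-aligned); 8..9  e  (1B, 1-aligned); 9..10  c  (1B, 1-aligned); 10..12  -- tail padding (2B); sizeof = 12, alignof = 4
0..8  blocks  (8B, 8-aligned)
8..50  size  (42B, 2-aligned)
50..51  signature  (1B, 1-aligned)
51..52  -- padding (1B)
52..64  n_entries  (12B, 4-aligned)
within Meta: e at 8
52 + 8 = 60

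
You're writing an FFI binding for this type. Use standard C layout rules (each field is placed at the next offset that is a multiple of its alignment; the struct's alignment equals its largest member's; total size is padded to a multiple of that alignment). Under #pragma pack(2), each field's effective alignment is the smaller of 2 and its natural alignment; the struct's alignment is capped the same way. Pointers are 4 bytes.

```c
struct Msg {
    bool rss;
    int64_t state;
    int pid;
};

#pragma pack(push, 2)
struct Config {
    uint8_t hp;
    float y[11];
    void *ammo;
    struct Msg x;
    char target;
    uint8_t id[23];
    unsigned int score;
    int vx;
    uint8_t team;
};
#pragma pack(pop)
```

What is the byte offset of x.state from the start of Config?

Msg: 0..1  rss  (1B, 1-aligned); 1..8  -- padding (7B); 8..16  state  (8B, 8-aligned); 16..20  pid  (4B, 4-aligned); 20..24  -- tail padding (4B); sizeof = 24, alignof = 8
0..1  hp  (1B, 1-aligned)
1..2  -- padding (1B)
2..46  y  (44B, 2-aligned)
46..50  ammo  (4B, 2-aligned)
50..74  x  (24B, 2-aligned)
within Msg: state at 8
50 + 8 = 58

58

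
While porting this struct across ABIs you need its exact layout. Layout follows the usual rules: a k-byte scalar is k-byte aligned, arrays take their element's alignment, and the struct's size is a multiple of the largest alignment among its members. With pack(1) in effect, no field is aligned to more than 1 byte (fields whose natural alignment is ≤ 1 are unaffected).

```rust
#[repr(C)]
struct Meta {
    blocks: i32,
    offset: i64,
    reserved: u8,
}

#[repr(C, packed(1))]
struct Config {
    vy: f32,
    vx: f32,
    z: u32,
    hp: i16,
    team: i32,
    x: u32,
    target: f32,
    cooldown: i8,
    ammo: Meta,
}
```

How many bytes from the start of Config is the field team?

14

Meta: 0..4  blocks  (4B, 4-aligned); 4..8  -- padding (4B); 8..16  offset  (8B, 8-aligned); 16..17  reserved  (1B, 1-aligned); 17..24  -- tail padding (7B); sizeof = 24, alignof = 8
0..4  vy  (4B, 1-aligned)
4..8  vx  (4B, 1-aligned)
8..12  z  (4B, 1-aligned)
12..14  hp  (2B, 1-aligned)
14..18  team  (4B, 1-aligned)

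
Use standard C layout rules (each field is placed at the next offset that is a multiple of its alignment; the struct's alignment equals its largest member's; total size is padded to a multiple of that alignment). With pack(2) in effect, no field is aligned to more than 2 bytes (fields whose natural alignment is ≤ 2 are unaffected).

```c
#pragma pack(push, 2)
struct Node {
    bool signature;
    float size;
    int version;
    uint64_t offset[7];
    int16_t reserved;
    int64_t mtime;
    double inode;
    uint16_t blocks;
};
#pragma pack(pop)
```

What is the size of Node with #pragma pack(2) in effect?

86

@0: signature [1B, align 1] → 1
+1 pad (align 2)
@2: size [4B, align 2] → 6
@6: version [4B, align 2] → 10
@10: offset [56B, align 2] → 66
@66: reserved [2B, align 2] → 68
@68: mtime [8B, align 2] → 76
@76: inode [8B, align 2] → 84
@84: blocks [2B, align 2] → 86
size 86, align 2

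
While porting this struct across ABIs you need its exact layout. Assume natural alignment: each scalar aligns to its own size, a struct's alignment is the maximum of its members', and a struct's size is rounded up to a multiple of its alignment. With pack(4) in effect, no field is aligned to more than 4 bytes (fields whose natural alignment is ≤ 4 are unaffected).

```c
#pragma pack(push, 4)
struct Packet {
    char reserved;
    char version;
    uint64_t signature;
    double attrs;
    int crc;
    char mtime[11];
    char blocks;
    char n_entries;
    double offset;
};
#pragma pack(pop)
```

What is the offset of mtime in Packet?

24

reserved at 0 (size 1, align 1) → ends 1
version at 1 (size 1, align 1) → ends 2
pad 2 to align 4 for signature
signature at 4 (size 8, align 4) → ends 12
attrs at 12 (size 8, align 4) → ends 20
crc at 20 (size 4, align 4) → ends 24
mtime at 24 (size 11, align 1) → ends 35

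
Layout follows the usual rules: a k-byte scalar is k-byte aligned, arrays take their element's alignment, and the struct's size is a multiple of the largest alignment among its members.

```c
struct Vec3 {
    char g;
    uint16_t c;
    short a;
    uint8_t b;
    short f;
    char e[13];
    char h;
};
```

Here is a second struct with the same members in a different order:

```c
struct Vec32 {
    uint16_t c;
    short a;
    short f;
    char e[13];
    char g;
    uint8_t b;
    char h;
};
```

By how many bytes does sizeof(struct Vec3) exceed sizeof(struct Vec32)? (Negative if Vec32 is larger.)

@0: g [1B, align 1] → 1
+1 pad (align 2)
@2: c [2B, align 2] → 4
@4: a [2B, align 2] → 6
@6: b [1B, align 1] → 7
+1 pad (align 2)
@8: f [2B, align 2] → 10
@10: e [13B, align 1] → 23
@23: h [1B, align 1] → 24
size 24, align 2
— Vec32 —
@0: c [2B, align 2] → 2
@2: a [2B, align 2] → 4
@4: f [2B, align 2] → 6
@6: e [13B, align 1] → 19
@19: g [1B, align 1] → 20
@20: b [1B, align 1] → 21
@21: h [1B, align 1] → 22
size 22, align 2
24 − 22 = 2

2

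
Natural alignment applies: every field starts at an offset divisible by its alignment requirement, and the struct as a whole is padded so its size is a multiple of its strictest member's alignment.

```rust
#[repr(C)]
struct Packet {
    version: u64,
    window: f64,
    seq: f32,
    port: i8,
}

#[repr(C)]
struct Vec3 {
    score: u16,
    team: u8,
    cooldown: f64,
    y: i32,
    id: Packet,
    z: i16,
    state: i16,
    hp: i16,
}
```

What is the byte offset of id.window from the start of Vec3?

32

Packet: 0..8  version  (8B, 8-aligned); 8..16  window  (8B, 8-aligned); 16..20  seq  (4B, 4-aligned); 20..21  port  (1B, 1-aligned); 21..24  -- tail padding (3B); sizeof = 24, alignof = 8
0..2  score  (2B, 2-aligned)
2..3  team  (1B, 1-aligned)
3..8  -- padding (5B)
8..16  cooldown  (8B, 8-aligned)
16..20  y  (4B, 4-aligned)
20..24  -- padding (4B)
24..48  id  (24B, 8-aligned)
within Packet: window at 8
24 + 8 = 32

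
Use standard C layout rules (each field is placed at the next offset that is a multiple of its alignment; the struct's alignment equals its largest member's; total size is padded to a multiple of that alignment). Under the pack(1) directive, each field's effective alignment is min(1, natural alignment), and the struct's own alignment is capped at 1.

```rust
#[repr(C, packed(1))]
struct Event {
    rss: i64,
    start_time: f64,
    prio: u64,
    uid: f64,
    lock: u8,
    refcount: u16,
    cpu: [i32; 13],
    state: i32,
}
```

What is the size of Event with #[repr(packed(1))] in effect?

0..8  rss  (8B, 1-aligned)
8..16  start_time  (8B, 1-aligned)
16..24  prio  (8B, 1-aligned)
24..32  uid  (8B, 1-aligned)
32..33  lock  (1B, 1-aligned)
33..35  refcount  (2B, 1-aligned)
35..87  cpu  (52B, 1-aligned)
87..91  state  (4B, 1-aligned)
sizeof = 91, alignof = 1

91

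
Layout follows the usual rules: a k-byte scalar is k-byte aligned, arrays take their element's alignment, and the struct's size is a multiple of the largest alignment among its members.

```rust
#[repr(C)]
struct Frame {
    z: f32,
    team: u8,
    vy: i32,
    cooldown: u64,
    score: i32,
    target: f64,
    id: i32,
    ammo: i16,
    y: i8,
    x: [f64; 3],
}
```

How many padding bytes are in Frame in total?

z at 0 (size 4, align 4) → ends 4
team at 4 (size 1, align 1) → ends 5
pad 3 to align 4 for vy
vy at 8 (size 4, align 4) → ends 12
pad 4 to align 8 for cooldown
cooldown at 16 (size 8, align 8) → ends 24
score at 24 (size 4, align 4) → ends 28
pad 4 to align 8 for target
target at 32 (size 8, align 8) → ends 40
id at 40 (size 4, align 4) → ends 44
ammo at 44 (size 2, align 2) → ends 46
y at 46 (size 1, align 1) → ends 47
pad 1 to align 8 for x
x at 48 (size 24, align 8) → ends 72
total 72 bytes, alignment 8
data bytes 60, size 72 → padding 12

12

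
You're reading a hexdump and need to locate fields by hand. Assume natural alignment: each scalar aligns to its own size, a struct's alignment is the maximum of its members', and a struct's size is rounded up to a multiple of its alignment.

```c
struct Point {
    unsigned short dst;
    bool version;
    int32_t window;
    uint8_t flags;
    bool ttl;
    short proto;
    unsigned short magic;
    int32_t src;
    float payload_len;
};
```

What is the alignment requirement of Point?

member alignments: dst=2, version=1, window=4, flags=1, ttl=1, proto=2, magic=2, src=4, payload_len=4
max = 4

4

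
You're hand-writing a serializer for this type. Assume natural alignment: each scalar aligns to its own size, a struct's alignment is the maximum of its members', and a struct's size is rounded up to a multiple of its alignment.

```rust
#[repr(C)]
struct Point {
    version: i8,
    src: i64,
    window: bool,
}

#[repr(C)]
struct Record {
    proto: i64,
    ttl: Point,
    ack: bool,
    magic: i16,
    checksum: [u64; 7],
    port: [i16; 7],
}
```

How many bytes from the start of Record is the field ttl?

Point: version at 0 (size 1, align 1) → ends 1; pad 7 to align 8 for src; src at 8 (size 8, align 8) → ends 16; window at 16 (size 1, align 1) → ends 17; tail pad 7 to reach multiple of 8; total 24 bytes, alignment 8
proto at 0 (size 8, align 8) → ends 8
ttl at 8 (size 24, align 8) → ends 32

8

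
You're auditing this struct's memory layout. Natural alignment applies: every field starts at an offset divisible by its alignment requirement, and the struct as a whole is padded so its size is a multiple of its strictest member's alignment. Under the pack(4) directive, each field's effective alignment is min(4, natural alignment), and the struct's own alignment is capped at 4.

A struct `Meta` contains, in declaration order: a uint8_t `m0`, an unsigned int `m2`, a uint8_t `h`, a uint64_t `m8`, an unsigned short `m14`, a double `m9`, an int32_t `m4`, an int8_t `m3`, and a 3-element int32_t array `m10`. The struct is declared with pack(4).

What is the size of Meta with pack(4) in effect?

52

m0 at 0 (size 1, align 1) → ends 1
pad 3 to align 4 for m2
m2 at 4 (size 4, align 4) → ends 8
h at 8 (size 1, align 1) → ends 9
pad 3 to align 4 for m8
m8 at 12 (size 8, align 4) → ends 20
m14 at 20 (size 2, align 2) → ends 22
pad 2 to align 4 for m9
m9 at 24 (size 8, align 4) → ends 32
m4 at 32 (size 4, align 4) → ends 36
m3 at 36 (size 1, align 1) → ends 37
pad 3 to align 4 for m10
m10 at 40 (size 12, align 4) → ends 52
total 52 bytes, alignment 4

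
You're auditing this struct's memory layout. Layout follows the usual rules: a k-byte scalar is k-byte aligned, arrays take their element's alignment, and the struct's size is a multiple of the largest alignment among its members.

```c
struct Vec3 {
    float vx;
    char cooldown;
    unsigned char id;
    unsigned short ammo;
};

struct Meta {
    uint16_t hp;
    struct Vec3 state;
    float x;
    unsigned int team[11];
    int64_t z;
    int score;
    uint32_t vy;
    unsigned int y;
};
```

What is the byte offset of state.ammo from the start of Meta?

Vec3: vx at 0 (size 4, align 4) → ends 4; cooldown at 4 (size 1, align 1) → ends 5; id at 5 (size 1, align 1) → ends 6; ammo at 6 (size 2, align 2) → ends 8; total 8 bytes, alignment 4
hp at 0 (size 2, align 2) → ends 2
pad 2 to align 4 for state
state at 4 (size 8, align 4) → ends 12
within Vec3: ammo at 6
4 + 6 = 10

10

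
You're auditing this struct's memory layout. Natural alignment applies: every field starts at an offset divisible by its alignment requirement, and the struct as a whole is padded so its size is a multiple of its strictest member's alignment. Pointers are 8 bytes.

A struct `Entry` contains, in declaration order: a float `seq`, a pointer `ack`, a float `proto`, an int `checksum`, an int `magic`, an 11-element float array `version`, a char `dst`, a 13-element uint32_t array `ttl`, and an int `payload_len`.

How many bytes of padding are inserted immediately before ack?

4

seq at 0 (size 4, align 4) → ends 4
pad 4 to align 8 for ack
ack at 8 (size 8, align 8) → ends 16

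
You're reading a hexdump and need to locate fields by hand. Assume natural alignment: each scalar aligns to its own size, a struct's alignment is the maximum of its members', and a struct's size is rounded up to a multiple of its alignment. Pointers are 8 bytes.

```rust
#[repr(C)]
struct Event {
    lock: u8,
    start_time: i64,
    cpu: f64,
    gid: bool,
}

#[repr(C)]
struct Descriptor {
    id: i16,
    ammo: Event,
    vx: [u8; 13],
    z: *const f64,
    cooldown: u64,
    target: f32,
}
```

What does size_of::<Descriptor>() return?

Event: lock at 0 (size 1, align 1) → ends 1; pad 7 to align 8 for start_time; start_time at 8 (size 8, align 8) → ends 16; cpu at 16 (size 8, align 8) → ends 24; gid at 24 (size 1, align 1) → ends 25; tail pad 7 to reach multiple of 8; total 32 bytes, alignment 8
id at 0 (size 2, align 2) → ends 2
pad 6 to align 8 for ammo
ammo at 8 (size 32, align 8) → ends 40
vx at 40 (size 13, align 1) → ends 53
pad 3 to align 8 for z
z at 56 (size 8, align 8) → ends 64
cooldown at 64 (size 8, align 8) → ends 72
target at 72 (size 4, align 4) → ends 76
tail pad 4 to reach multiple of 8
total 80 bytes, alignment 8

80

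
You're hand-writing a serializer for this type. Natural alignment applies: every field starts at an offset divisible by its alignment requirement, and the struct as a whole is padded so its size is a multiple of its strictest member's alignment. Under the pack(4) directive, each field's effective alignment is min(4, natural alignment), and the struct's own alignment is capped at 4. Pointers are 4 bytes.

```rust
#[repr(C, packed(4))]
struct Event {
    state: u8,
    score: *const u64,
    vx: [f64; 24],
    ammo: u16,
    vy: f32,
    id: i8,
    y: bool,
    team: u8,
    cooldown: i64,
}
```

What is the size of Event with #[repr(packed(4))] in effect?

0..1  state  (1B, 1-aligned)
1..4  -- padding (3B)
4..8  score  (4B, 4-aligned)
8..200  vx  (192B, 4-aligned)
200..202  ammo  (2B, 2-aligned)
202..204  -- padding (2B)
204..208  vy  (4B, 4-aligned)
208..209  id  (1B, 1-aligned)
209..210  y  (1B, 1-aligned)
210..211  team  (1B, 1-aligned)
211..212  -- padding (1B)
212..220  cooldown  (8B, 4-aligned)
sizeof = 220, alignof = 4

220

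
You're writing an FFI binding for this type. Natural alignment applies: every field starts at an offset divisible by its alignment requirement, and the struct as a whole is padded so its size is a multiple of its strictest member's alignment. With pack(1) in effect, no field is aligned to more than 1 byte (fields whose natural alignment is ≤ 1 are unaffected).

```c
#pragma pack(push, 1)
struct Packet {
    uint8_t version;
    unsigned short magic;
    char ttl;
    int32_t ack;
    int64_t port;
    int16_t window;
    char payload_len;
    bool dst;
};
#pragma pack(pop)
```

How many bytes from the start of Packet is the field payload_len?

18

version at 0 (size 1, align 1) → ends 1
magic at 1 (size 2, align 1) → ends 3
ttl at 3 (size 1, align 1) → ends 4
ack at 4 (size 4, align 1) → ends 8
port at 8 (size 8, align 1) → ends 16
window at 16 (size 2, align 1) → ends 18
payload_len at 18 (size 1, align 1) → ends 19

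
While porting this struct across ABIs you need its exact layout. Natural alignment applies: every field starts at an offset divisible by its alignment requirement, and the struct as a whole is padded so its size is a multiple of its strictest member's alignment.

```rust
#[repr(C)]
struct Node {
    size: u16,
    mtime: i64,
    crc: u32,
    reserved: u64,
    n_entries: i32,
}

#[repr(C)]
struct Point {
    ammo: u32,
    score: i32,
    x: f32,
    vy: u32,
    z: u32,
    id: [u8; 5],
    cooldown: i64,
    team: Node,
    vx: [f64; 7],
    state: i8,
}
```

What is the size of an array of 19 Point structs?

Node: 0..2  size  (2B, 2-aligned); 2..8  -- padding (6B); 8..16  mtime  (8B, 8-aligned); 16..20  crc  (4B, 4-aligned); 20..24  -- padding (4B); 24..32  reserved  (8B, 8-aligned); 32..36  n_entries  (4B, 4-aligned); 36..40  -- tail padding (4B); sizeof = 40, alignof = 8
0..4  ammo  (4B, 4-aligned)
4..8  score  (4B, 4-aligned)
8..12  x  (4B, 4-aligned)
12..16  vy  (4B, 4-aligned)
16..20  z  (4B, 4-aligned)
20..25  id  (5B, 1-aligned)
25..32  -- padding (7B)
32..40  cooldown  (8B, 8-aligned)
40..80  team  (40B, 8-aligned)
80..136  vx  (56B, 8-aligned)
136..137  state  (1B, 1-aligned)
137..144  -- tail padding (7B)
sizeof = 144, alignof = 8
array of 19: 19 × 144 = 2736

2736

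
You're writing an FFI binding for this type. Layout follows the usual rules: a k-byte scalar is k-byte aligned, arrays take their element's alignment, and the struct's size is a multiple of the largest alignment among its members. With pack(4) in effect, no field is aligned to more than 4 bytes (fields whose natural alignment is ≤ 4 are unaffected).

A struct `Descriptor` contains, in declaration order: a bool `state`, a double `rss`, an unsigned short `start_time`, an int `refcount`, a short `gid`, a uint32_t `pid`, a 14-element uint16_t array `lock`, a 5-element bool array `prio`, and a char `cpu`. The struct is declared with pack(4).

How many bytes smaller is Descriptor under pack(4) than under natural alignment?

8

natural layout:
  state at 0 (size 1, align 1) → ends 1
  pad 7 to align 8 for rss
  rss at 8 (size 8, align 8) → ends 16
  start_time at 16 (size 2, align 2) → ends 18
  pad 2 to align 4 for refcount
  refcount at 20 (size 4, align 4) → ends 24
  gid at 24 (size 2, align 2) → ends 26
  pad 2 to align 4 for pid
  pid at 28 (size 4, align 4) → ends 32
  lock at 32 (size 28, align 2) → ends 60
  prio at 60 (size 5, align 1) → ends 65
  cpu at 65 (size 1, align 1) → ends 66
  tail pad 6 to reach multiple of 8
  total 72 bytes, alignment 8
packed(4) layout:
  state at 0 (size 1, align 1) → ends 1
  pad 3 to align 4 for rss
  rss at 4 (size 8, align 4) → ends 12
  start_time at 12 (size 2, align 2) → ends 14
  pad 2 to align 4 for refcount
  refcount at 16 (size 4, align 4) → ends 20
  gid at 20 (size 2, align 2) → ends 22
  pad 2 to align 4 for pid
  pid at 24 (size 4, align 4) → ends 28
  lock at 28 (size 28, align 2) → ends 56
  prio at 56 (size 5, align 1) → ends 61
  cpu at 61 (size 1, align 1) → ends 62
  tail pad 2 to reach multiple of 4
  total 64 bytes, alignment 4
72 − 64 = 8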